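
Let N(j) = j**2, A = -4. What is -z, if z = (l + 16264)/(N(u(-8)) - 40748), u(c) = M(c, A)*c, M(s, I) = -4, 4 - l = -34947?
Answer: 51215/39724 ≈ 1.2893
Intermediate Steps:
l = 34951 (l = 4 - 1*(-34947) = 4 + 34947 = 34951)
u(c) = -4*c
z = -51215/39724 (z = (34951 + 16264)/((-4*(-8))**2 - 40748) = 51215/(32**2 - 40748) = 51215/(1024 - 40748) = 51215/(-39724) = 51215*(-1/39724) = -51215/39724 ≈ -1.2893)
-z = -1*(-51215/39724) = 51215/39724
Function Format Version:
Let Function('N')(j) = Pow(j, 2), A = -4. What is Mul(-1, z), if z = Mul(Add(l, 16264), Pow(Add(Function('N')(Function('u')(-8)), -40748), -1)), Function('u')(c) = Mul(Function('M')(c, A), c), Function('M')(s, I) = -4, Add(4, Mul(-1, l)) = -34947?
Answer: Rational(51215, 39724) ≈ 1.2893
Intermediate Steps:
l = 34951 (l = Add(4, Mul(-1, -34947)) = Add(4, 34947) = 34951)
Function('u')(c) = Mul(-4, c)
z = Rational(-51215, 39724) (z = Mul(Add(34951, 16264), Pow(Add(Pow(Mul(-4, -8), 2), -40748), -1)) = Mul(51215, Pow(Add(Pow(32, 2), -40748), -1)) = Mul(51215, Pow(Add(1024, -40748), -1)) = Mul(51215, Pow(-39724, -1)) = Mul(51215, Rational(-1, 39724)) = Rational(-51215, 39724) ≈ -1.2893)
Mul(-1, z) = Mul(-1, Rational(-51215, 39724)) = Rational(51215, 39724)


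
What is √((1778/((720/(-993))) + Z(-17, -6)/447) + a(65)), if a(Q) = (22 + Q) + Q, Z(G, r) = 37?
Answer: I*√183830318970/8940 ≈ 47.959*I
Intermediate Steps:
a(Q) = 22 + 2*Q
√((1778/((720/(-993))) + Z(-17, -6)/447) + a(65)) = √((1778/((720/(-993))) + 37/447) + (22 + 2*65)) = √((1778/((720*(-1/993))) + 37*(1/447)) + (22 + 130)) = √((1778/(-240/331) + 37/447) + 152) = √((1778*(-331/240) + 37/447) + 152) = √((-294259/120 + 37/447) + 152) = √(-43843111/17880 + 152) = √(-41125351/17880) = I*√183830318970/8940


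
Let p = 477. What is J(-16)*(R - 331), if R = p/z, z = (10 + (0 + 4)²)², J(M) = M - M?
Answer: 0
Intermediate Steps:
J(M) = 0
z = 676 (z = (10 + 4²)² = (10 + 16)² = 26² = 676)
R = 477/676 ≈ 0.70562
J(-16)*(R - 331) = 0*(477/676 - 331) = 0*(-223279/676) = 0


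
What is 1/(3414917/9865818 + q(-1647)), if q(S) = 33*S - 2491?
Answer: -9865818/560789411839 ≈ -1.7593e-5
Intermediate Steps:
q(S) = -2491 + 33*S
1/(3414917/9865818 + q(-1647)) = 1/(3414917/9865818 + (-2491 + 33*(-1647))) = 1/(3414917*(1/9865818) + (-2491 - 54351)) = 1/(3414917/9865818 - 56842) = 1/(-560789411839/9865818) = -9865818/560789411839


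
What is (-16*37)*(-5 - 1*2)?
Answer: 4144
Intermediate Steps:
(-16*37)*(-5 - 1*2) = -592*(-5 - 2) = -592*(-7) = 4144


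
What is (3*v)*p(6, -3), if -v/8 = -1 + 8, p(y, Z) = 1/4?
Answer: -42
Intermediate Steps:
p(y, Z) = 1/4
v = -56 (v = -8*(-1 + 8) = -8*7 = -56)
(3*v)*p(6, -3) = (3*(-56))*(1/4) = -168*1/4 = -42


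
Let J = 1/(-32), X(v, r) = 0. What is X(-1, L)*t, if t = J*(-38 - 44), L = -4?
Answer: 0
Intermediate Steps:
J = -1/32 ≈ -0.031250
t = 41/16 (t = -(-38 - 44)/32 = -1/32*(-82) = 41/16 ≈ 2.5625)
X(-1, L)*t = 0*(41/16) = 0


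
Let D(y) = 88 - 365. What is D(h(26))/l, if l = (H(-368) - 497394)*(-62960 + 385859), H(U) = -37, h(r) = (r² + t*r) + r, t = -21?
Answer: 277/160619972469 ≈ 1.7246e-9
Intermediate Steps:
h(r) = r² - 20*r (h(r) = (r² - 21*r) + r = r² - 20*r)
D(y) = -277
l = -160619972469 (l = (-37 - 497394)*(-62960 + 385859) = -497431*322899 = -160619972469)
D(h(26))/l = -277/(-160619972469) = -277*(-1/160619972469) = 277/160619972469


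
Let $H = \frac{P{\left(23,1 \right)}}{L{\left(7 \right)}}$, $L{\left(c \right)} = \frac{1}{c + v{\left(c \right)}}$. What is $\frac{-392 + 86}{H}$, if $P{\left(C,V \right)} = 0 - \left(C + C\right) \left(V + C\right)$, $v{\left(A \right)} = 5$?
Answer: $\frac{17}{736} \approx 0.023098$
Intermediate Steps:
$P{\left(C,V \right)} = - 2 C \left(C + V\right)$ ($P{\left(C,V \right)} = 0 - 2 C \left(C + V\right) = - 2 C \left(C + V\right)$)
$L{\left(c \right)} = \frac{1}{5 + c}$ ($L{\left(c \right)} = \frac{1}{c + 5} = \frac{1}{5 + c}$)
$H = -13248$ ($H = \frac{\left(-2\right) 23 \left(23 + 1\right)}{\frac{1}{5 + 7}} = \frac{\left(-2\right) 23 \cdot 24}{\frac{1}{12}} = - 1104 \frac{1}{\frac{1}{12}} = \left(-1104\right) 12 = -13248$)
$\frac{-392 + 86}{H} = \frac{-392 + 86}{-13248} = \left(-306\right) \left(- \frac{1}{13248}\right) = \frac{17}{736}$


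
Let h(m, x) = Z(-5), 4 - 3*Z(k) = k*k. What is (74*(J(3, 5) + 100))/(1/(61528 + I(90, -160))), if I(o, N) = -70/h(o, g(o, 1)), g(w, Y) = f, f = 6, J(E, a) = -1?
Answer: 450827388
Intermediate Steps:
Z(k) = 4/3 - k**2/3 (Z(k) = 4/3 - k*k/3 = 4/3 - k**2/3)
g(w, Y) = 6
h(m, x) = -7 (h(m, x) = 4/3 - 1/3*(-5)**2 = 4/3 - 1/3*25 = 4/3 - 25/3 = -7)
I(o, N) = 10 (I(o, N) = -70/(-7) = -70*(-1/7) = 10)
(74*(J(3, 5) + 100))/(1/(61528 + I(90, -160))) = (74*(-1 + 100))/(1/(61528 + 10)) = (74*99)/(1/61538) = 7326/(1/61538) = 7326*61538 = 450827388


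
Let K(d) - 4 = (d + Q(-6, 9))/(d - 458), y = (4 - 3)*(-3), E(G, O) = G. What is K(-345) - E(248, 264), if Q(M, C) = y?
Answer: -195584/803 ≈ -243.57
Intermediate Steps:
y = -3 (y = 1*(-3) = -3)
Q(M, C) = -3
K(d) = 4 + (-3 + d)/(-458 + d) (K(d) = 4 + (d - 3)/(d - 458) = 4 + (-3 + d)/(-458 + d))
K(-345) - E(248, 264) = 5*(-367 - 345)/(-458 - 345) - 1*248 = 5*(-712)/(-803) - 248 = 5*(-1/803)*(-712) - 248 = 3560/803 - 248 = -195584/803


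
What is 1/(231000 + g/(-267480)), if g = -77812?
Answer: 66870/15446989453 ≈ 4.3290e-6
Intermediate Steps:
1/(231000 + g/(-267480)) = 1/(231000 - 77812/(-267480)) = 1/(231000 - 77812*(-1/267480)) = 1/(231000 + 19453/66870) = 1/(15446989453/66870) = 66870/15446989453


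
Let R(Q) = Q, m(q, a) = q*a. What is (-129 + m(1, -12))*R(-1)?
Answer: 141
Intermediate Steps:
m(q, a) = a*q
(-129 + m(1, -12))*R(-1) = (-129 - 12*1)*(-1) = (-129 - 12)*(-1) = -141*(-1) = 141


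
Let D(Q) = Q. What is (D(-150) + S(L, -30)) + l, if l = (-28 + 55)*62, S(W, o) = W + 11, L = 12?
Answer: 1547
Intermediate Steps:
S(W, o) = 11 + W
l = 1674 (l = 27*62 = 1674)
(D(-150) + S(L, -30)) + l = (-150 + (11 + 12)) + 1674 = (-150 + 23) + 1674 = -127 + 1674 = 1547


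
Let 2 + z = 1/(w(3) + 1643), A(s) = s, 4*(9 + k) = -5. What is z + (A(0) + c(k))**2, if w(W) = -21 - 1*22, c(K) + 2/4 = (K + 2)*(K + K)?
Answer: 22745913/800 ≈ 28432.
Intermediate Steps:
k = -41/4 (k = -9 + (1/4)*(-5) = -9 - 5/4 = -41/4 ≈ -10.250)
c(K) = -1/2 + 2*K*(2 + K) (c(K) = -1/2 + (K + 2)*(K + K) = -1/2 + (2 + K)*(2*K) = -1/2 + 2*K*(2 + K))
w(W) = -43 (w(W) = -21 - 22 = -43)
z = -3199/1600 (z = -2 + 1/(-43 + 1643) = -2 + 1/1600 = -3199/1600 ≈ -1.9994)
z + (A(0) + c(k))**2 = -3199/1600 + (0 + (-1/2 + 2*(-41/4)**2 + 4*(-41/4)))**2 = -3199/1600 + (0 + (-1/2 + 2*(1681/16) - 41))**2 = -3199/1600 + (0 + (-1/2 + 1681/8 - 41))**2 = -3199/1600 + (0 + 1349/8)**2 = -3199/1600 + (1349/8)**2 = -3199/1600 + 1819801/64 = 22745913/800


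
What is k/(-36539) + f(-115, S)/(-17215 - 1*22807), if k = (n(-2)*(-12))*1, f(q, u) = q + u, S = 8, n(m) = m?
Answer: 2949145/1462363858 ≈ 0.0020167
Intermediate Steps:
k = 24 (k = -2*(-12)*1 = 24*1 = 24)
k/(-36539) + f(-115, S)/(-17215 - 1*22807) = 24/(-36539) + (-115 + 8)/(-17215 - 1*22807) = 24*(-1/36539) - 107/(-17215 - 22807) = -24/36539 - 107/(-40022) = -24/36539 - 107*(-1/40022) = -24/36539 + 107/40022 = 2949145/1462363858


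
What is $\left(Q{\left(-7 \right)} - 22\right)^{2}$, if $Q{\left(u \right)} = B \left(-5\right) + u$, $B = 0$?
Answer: $841$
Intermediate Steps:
$Q{\left(u \right)} = u$ ($Q{\left(u \right)} = 0 \left(-5\right) + u = 0 + u = u$)
$\left(Q{\left(-7 \right)} - 22\right)^{2} = \left(-7 - 22\right)^{2} = \left(-29\right)^{2} = 841$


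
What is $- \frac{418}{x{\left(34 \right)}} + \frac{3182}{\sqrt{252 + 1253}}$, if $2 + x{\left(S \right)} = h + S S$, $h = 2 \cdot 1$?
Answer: $- \frac{209}{578} + \frac{74 \sqrt{1505}}{35} \approx 81.661$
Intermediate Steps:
$h = 2$
$x{\left(S \right)} = S^{2}$ ($x{\left(S \right)} = -2 + \left(2 + S S\right) = -2 + \left(2 + S^{2}\right) = S^{2}$)
$- \frac{418}{x{\left(34 \right)}} + \frac{3182}{\sqrt{252 + 1253}} = - \frac{418}{34^{2}} + \frac{3182}{\sqrt{252 + 1253}} = - \frac{418}{1156} + \frac{3182}{\sqrt{1505}} = \left(-418\right) \frac{1}{1156} + 3182 \frac{\sqrt{1505}}{1505} = - \frac{209}{578} + \frac{74 \sqrt{1505}}{35}$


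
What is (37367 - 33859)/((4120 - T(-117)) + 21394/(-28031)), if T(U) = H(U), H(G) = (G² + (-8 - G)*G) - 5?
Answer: 98332748/89369465 ≈ 1.1003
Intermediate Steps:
H(G) = -5 + G² + G*(-8 - G) (H(G) = (G² + G*(-8 - G)) - 5 = -5 + G² + G*(-8 - G))
T(U) = -5 - 8*U
(37367 - 33859)/((4120 - T(-117)) + 21394/(-28031)) = (37367 - 33859)/((4120 - (-5 - 8*(-117))) + 21394/(-28031)) = 3508/((4120 - (-5 + 936)) + 21394*(-1/28031)) = 3508/((4120 - 1*931) - 21394/28031) = 3508/((4120 - 931) - 21394/28031) = 3508/(3189 - 21394/28031) = 3508/(89369465/28031) = 3508*(28031/89369465) = 98332748/89369465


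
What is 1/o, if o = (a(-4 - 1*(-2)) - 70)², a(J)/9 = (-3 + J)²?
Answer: 1/24025 ≈ 4.1623e-5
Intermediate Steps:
a(J) = 9*(-3 + J)²
o = 24025 (o = (9*(-3 + (-4 - 1*(-2)))² - 70)² = (9*(-3 + (-4 + 2))² - 70)² = (9*(-3 - 2)² - 70)² = (9*(-5)² - 70)² = (9*25 - 70)² = (225 - 70)² = 155² = 24025)
1/o = 1/24025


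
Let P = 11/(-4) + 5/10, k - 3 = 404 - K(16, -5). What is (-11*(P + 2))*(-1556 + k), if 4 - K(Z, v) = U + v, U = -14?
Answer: -3223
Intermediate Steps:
K(Z, v) = 18 - v (K(Z, v) = 4 - (-14 + v) = 4 + (14 - v) = 18 - v)
k = 384 (k = 3 + (404 - (18 - 1*(-5))) = 3 + (404 - (18 + 5)) = 3 + (404 - 1*23) = 3 + (404 - 23) = 3 + 381 = 384)
P = -9/4 (P = 11*(-1/4) + 5*(1/10) = -11/4 + 1/2 = -9/4 ≈ -2.2500)
(-11*(P + 2))*(-1556 + k) = (-11*(-9/4 + 2))*(-1556 + 384) = -11*(-1/4)*(-1172) = (11/4)*(-1172) = -3223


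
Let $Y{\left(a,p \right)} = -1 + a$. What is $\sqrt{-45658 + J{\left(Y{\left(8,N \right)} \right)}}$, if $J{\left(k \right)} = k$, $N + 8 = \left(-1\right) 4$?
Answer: $i \sqrt{45651} \approx 213.66 i$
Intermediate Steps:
$N = -12$ ($N = -8 - 4 = -12$)
$\sqrt{-45658 + J{\left(Y{\left(8,N \right)} \right)}} = \sqrt{-45658 + \left(-1 + 8\right)} = \sqrt{-45658 + 7} = \sqrt{-45651} = i \sqrt{45651}$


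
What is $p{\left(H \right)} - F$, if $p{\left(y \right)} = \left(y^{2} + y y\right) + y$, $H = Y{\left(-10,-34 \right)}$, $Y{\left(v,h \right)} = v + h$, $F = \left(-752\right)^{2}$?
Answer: $-561676$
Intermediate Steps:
$F = 565504$
$Y{\left(v,h \right)} = h + v$
$H = -44$ ($H = -34 - 10 = -44$)
$p{\left(y \right)} = y + 2 y^{2}$ ($p{\left(y \right)} = \left(y^{2} + y^{2}\right) + y = 2 y^{2} + y = y + 2 y^{2}$)
$p{\left(H \right)} - F = - 44 \left(1 + 2 \left(-44\right)\right) - 565504 = - 44 \left(1 - 88\right) - 565504 = \left(-44\right) \left(-87\right) - 565504 = 3828 - 565504 = -561676$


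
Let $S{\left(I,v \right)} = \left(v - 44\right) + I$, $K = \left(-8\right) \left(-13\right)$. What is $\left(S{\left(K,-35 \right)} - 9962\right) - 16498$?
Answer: $-26435$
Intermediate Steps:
$K = 104$
$S{\left(I,v \right)} = -44 + I + v$ ($S{\left(I,v \right)} = \left(-44 + v\right) + I = -44 + I + v$)
$\left(S{\left(K,-35 \right)} - 9962\right) - 16498 = \left(\left(-44 + 104 - 35\right) - 9962\right) - 16498 = \left(25 - 9962\right) - 16498 = -9937 - 16498 = -26435$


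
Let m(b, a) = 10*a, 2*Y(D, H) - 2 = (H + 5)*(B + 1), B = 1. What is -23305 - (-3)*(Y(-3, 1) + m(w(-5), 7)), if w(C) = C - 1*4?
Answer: -23074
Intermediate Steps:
w(C) = -4 + C (w(C) = C - 4 = -4 + C)
Y(D, H) = 6 + H (Y(D, H) = 1 + ((H + 5)*(1 + 1))/2 = 1 + ((5 + H)*2)/2 = 1 + (10 + 2*H)/2 = 1 + (5 + H) = 6 + H)
-23305 - (-3)*(Y(-3, 1) + m(w(-5), 7)) = -23305 - (-3)*((6 + 1) + 10*7) = -23305 - (-3)*(7 + 70) = -23305 - (-3)*77 = -23305 - 1*(-231) = -23305 + 231 = -23074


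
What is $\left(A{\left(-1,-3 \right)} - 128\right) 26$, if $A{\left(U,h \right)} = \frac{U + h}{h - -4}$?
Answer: $-3432$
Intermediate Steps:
$A{\left(U,h \right)} = \frac{U + h}{4 + h}$ ($A{\left(U,h \right)} = \frac{U + h}{h + 4} = \frac{U + h}{4 + h}$)
$\left(A{\left(-1,-3 \right)} - 128\right) 26 = \left(\frac{-1 - 3}{4 - 3} - 128\right) 26 = \left(1^{-1} \left(-4\right) - 128\right) 26 = \left(1 \left(-4\right) - 128\right) 26 = \left(-4 - 128\right) 26 = \left(-132\right) 26 = -3432$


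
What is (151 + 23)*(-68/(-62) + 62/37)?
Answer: 553320/1147 ≈ 482.41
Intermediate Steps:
(151 + 23)*(-68/(-62) + 62/37) = 174*(-68*(-1/62) + 62*(1/37)) = 174*(34/31 + 62/37) = 174*(3180/1147) = 553320/1147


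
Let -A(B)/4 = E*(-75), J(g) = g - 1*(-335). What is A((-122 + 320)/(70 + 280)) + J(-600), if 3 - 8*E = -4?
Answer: -5/2 ≈ -2.5000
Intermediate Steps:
E = 7/8 (E = 3/8 - ⅛*(-4) = 3/8 + ½ = 7/8 ≈ 0.87500)
J(g) = 335 + g (J(g) = g + 335 = 335 + g)
A(B) = 525/2 (A(B) = -7*(-75)/2 = -4*(-525/8) = 525/2)
A((-122 + 320)/(70 + 280)) + J(-600) = 525/2 + (335 - 600) = 525/2 - 265 = -5/2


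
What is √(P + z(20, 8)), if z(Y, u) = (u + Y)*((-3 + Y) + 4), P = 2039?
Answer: √2627 ≈ 51.254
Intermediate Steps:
z(Y, u) = (1 + Y)*(Y + u) (z(Y, u) = (Y + u)*(1 + Y) = (1 + Y)*(Y + u))
√(P + z(20, 8)) = √(2039 + (20 + 8 + 20² + 20*8)) = √(2039 + (20 + 8 + 400 + 160)) = √(2039 + 588) = √2627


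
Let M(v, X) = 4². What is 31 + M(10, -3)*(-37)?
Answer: -561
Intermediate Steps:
M(v, X) = 16
31 + M(10, -3)*(-37) = 31 + 16*(-37) = 31 - 592 = -561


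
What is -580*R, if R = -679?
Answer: 393820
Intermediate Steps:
-580*R = -580*(-679) = 393820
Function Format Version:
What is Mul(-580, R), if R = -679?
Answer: 393820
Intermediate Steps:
Mul(-580, R) = Mul(-580, -679) = 393820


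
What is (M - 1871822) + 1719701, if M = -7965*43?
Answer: -494616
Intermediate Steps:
M = -342495
(M - 1871822) + 1719701 = (-342495 - 1871822) + 1719701 = -2214317 + 1719701 = -494616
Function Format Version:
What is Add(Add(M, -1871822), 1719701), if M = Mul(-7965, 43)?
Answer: -494616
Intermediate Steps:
M = -342495
Add(Add(M, -1871822), 1719701) = Add(Add(-342495, -1871822), 1719701) = Add(-2214317, 1719701) = -494616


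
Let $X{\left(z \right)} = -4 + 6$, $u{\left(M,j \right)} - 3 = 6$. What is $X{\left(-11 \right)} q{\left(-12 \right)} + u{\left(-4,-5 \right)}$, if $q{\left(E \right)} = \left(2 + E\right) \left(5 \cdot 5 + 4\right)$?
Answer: $-571$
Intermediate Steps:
$u{\left(M,j \right)} = 9$ ($u{\left(M,j \right)} = 3 + 6 = 9$)
$q{\left(E \right)} = 58 + 29 E$ ($q{\left(E \right)} = \left(2 + E\right) \left(25 + 4\right) = \left(2 + E\right) 29 = 58 + 29 E$)
$X{\left(z \right)} = 2$
$X{\left(-11 \right)} q{\left(-12 \right)} + u{\left(-4,-5 \right)} = 2 \left(58 + 29 \left(-12\right)\right) + 9 = 2 \left(58 - 348\right) + 9 = 2 \left(-290\right) + 9 = -580 + 9 = -571$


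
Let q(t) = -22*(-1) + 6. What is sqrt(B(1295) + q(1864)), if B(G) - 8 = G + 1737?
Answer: 2*sqrt(767) ≈ 55.390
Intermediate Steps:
B(G) = 1745 + G (B(G) = 8 + (G + 1737) = 8 + (1737 + G) = 1745 + G)
q(t) = 28 (q(t) = 22 + 6 = 28)
sqrt(B(1295) + q(1864)) = sqrt((1745 + 1295) + 28) = sqrt(3040 + 28) = sqrt(3068) = 2*sqrt(767)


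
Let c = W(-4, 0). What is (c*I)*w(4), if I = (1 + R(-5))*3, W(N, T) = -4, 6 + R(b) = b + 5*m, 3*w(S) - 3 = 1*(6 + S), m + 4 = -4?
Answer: 2600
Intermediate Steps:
m = -8 (m = -4 - 4 = -8)
w(S) = 3 + S/3 (w(S) = 1 + (1*(6 + S))/3 = 1 + (6 + S)/3 = 1 + (2 + S/3) = 3 + S/3)
R(b) = -46 + b (R(b) = -6 + (b + 5*(-8)) = -6 + (b - 40) = -6 + (-40 + b) = -46 + b)
c = -4
I = -150 (I = (1 + (-46 - 5))*3 = (1 - 51)*3 = -50*3 = -150)
(c*I)*w(4) = (-4*(-150))*(3 + (⅓)*4) = 600*(3 + 4/3) = 600*(13/3) = 2600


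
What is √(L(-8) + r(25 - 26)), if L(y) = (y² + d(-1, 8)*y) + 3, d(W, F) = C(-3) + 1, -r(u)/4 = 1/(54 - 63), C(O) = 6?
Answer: √103/3 ≈ 3.3830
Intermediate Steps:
r(u) = 4/9 (r(u) = -4/(54 - 63) = -4/(-9) = -4*(-⅑) = 4/9)
d(W, F) = 7 (d(W, F) = 6 + 1 = 7)
L(y) = 3 + y² + 7*y (L(y) = (y² + 7*y) + 3 = 3 + y² + 7*y)
√(L(-8) + r(25 - 26)) = √((3 + (-8)² + 7*(-8)) + 4/9) = √((3 + 64 - 56) + 4/9) = √(11 + 4/9) = √(103/9) = √103/3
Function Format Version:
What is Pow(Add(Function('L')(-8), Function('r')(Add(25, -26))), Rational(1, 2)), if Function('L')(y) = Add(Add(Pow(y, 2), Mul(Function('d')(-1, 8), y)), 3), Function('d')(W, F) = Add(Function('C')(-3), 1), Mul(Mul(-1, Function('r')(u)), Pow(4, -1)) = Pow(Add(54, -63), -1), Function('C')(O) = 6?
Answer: Mul(Rational(1, 3), Pow(103, Rational(1, 2))) ≈ 3.3830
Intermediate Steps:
Function('r')(u) = Rational(4, 9) (Function('r')(u) = Mul(-4, Pow(Add(54, -63), -1)) = Mul(-4, Pow(-9, -1)) = Mul(-4, Rational(-1, 9)) = Rational(4, 9))
Function('d')(W, F) = 7 (Function('d')(W, F) = Add(6, 1) = 7)
Function('L')(y) = Add(3, Pow(y, 2), Mul(7, y)) (Function('L')(y) = Add(Add(Pow(y, 2), Mul(7, y)), 3) = Add(3, Pow(y, 2), Mul(7, y)))
Pow(Add(Function('L')(-8), Function('r')(Add(25, -26))), Rational(1, 2)) = Pow(Add(Add(3, Pow(-8, 2), Mul(7, -8)), Rational(4, 9)), Rational(1, 2)) = Pow(Add(Add(3, 64, -56), Rational(4, 9)), Rational(1, 2)) = Pow(Add(11, Rational(4, 9)), Rational(1, 2)) = Pow(Rational(103, 9), Rational(1, 2)) = Mul(Rational(1, 3), Pow(103, Rational(1, 2)))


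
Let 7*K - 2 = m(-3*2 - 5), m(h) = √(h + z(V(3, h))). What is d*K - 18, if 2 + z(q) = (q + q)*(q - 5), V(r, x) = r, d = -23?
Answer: -172/7 - 115*I/7 ≈ -24.571 - 16.429*I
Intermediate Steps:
z(q) = -2 + 2*q*(-5 + q) (z(q) = -2 + (q + q)*(q - 5) = -2 + (2*q)*(-5 + q) = -2 + 2*q*(-5 + q))
m(h) = √(-14 + h) (m(h) = √(h + (-2 - 10*3 + 2*3²)) = √(h + (-2 - 30 + 2*9)) = √(h + (-2 - 30 + 18)) = √(h - 14) = √(-14 + h))
K = 2/7 + 5*I/7 (K = 2/7 + √(-14 + (-3*2 - 5))/7 = 2/7 + √(-14 + (-6 - 5))/7 = 2/7 + √(-14 - 11)/7 = 2/7 + √(-25)/7 = 2/7 + (5*I)/7 = 2/7 + 5*I/7 ≈ 0.28571 + 0.71429*I)
d*K - 18 = -23*(2/7 + 5*I/7) - 18 = (-46/7 - 115*I/7) - 18 = -172/7 - 115*I/7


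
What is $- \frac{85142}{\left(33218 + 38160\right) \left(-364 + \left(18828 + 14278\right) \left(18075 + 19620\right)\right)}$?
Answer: $- \frac{42571}{44537384690834} \approx -9.5585 \cdot 10^{-10}$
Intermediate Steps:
$- \frac{85142}{\left(33218 + 38160\right) \left(-364 + \left(18828 + 14278\right) \left(18075 + 19620\right)\right)} = - \frac{85142}{71378 \left(-364 + 33106 \cdot 37695\right)} = - \frac{85142}{71378 \left(-364 + 1247930670\right)} = - \frac{85142}{71378 \cdot 1247930306} = - \frac{85142}{89074769381668} = \left(-85142\right) \frac{1}{89074769381668} = - \frac{42571}{44537384690834}$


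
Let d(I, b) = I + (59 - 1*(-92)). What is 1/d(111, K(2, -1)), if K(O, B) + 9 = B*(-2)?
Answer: 1/262 ≈ 0.0038168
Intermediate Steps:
K(O, B) = -9 - 2*B (K(O, B) = -9 + B*(-2) = -9 - 2*B)
d(I, b) = 151 + I (d(I, b) = I + (59 + 92) = I + 151 = 151 + I)
1/d(111, K(2, -1)) = 1/(151 + 111) = 1/262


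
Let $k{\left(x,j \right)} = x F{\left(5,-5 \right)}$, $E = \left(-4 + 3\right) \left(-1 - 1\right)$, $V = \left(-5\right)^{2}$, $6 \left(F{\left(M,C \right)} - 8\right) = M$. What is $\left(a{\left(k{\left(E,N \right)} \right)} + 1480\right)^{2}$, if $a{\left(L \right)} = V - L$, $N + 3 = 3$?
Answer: $\frac{19909444}{9} \approx 2.2122 \cdot 10^{6}$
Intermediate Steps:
$F{\left(M,C \right)} = 8 + \frac{M}{6}$
$V = 25$
$N = 0$ ($N = -3 + 3 = 0$)
$E = 2$ ($E = \left(-1\right) \left(-2\right) = 2$)
$k{\left(x,j \right)} = \frac{53 x}{6}$ ($k{\left(x,j \right)} = x \left(8 + \frac{1}{6} \cdot 5\right) = x \left(8 + \frac{5}{6}\right) = x \frac{53}{6} = \frac{53 x}{6}$)
$a{\left(L \right)} = 25 - L$
$\left(a{\left(k{\left(E,N \right)} \right)} + 1480\right)^{2} = \left(\left(25 - \frac{53}{6} \cdot 2\right) + 1480\right)^{2} = \left(\left(25 - \frac{53}{3}\right) + 1480\right)^{2} = \left(\frac{22}{3} + 1480\right)^{2} = \left(\frac{4462}{3}\right)^{2} = \frac{19909444}{9}$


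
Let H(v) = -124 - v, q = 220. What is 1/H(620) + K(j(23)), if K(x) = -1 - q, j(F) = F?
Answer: -164425/744 ≈ -221.00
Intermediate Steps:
K(x) = -221 (K(x) = -1 - 1*220 = -1 - 220 = -221)
1/H(620) + K(j(23)) = 1/(-124 - 1*620) - 221 = 1/(-124 - 620) - 221 = 1/(-744) - 221 = -1/744 - 221 = -164425/744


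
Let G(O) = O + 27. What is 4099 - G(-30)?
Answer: 4102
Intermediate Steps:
G(O) = 27 + O
4099 - G(-30) = 4099 - (27 - 30) = 4099 - 1*(-3) = 4099 + 3 = 4102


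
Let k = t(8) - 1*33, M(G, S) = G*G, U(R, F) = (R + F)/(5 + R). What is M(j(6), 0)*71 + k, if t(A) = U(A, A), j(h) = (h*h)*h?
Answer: 43063075/13 ≈ 3.3125e+6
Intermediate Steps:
U(R, F) = (F + R)/(5 + R)
j(h) = h**3 (j(h) = h**2*h = h**3)
t(A) = 2*A/(5 + A) (t(A) = (A + A)/(5 + A) = (2*A)/(5 + A) = 2*A/(5 + A))
M(G, S) = G**2
k = -413/13 (k = 2*8/(5 + 8) - 1*33 = 2*8/13 - 33 = 2*8*(1/13) - 33 = 16/13 - 33 = -413/13 ≈ -31.769)
M(j(6), 0)*71 + k = (6**3)**2*71 - 413/13 = 216**2*71 - 413/13 = 46656*71 - 413/13 = 3312576 - 413/13 = 43063075/13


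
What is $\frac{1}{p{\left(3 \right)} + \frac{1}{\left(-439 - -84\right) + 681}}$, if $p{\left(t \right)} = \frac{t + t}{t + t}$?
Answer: $\frac{326}{327} \approx 0.99694$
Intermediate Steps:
$p{\left(t \right)} = 1$ ($p{\left(t \right)} = \frac{2 t}{2 t} = 2 t \frac{1}{2 t} = 1$)
$\frac{1}{p{\left(3 \right)} + \frac{1}{\left(-439 - -84\right) + 681}} = \frac{1}{1 + \frac{1}{\left(-439 - -84\right) + 681}} = \frac{1}{1 + \frac{1}{\left(-439 + 84\right) + 681}} = \frac{1}{1 + \frac{1}{-355 + 681}} = \frac{1}{1 + \frac{1}{326}} = \frac{1}{\frac{327}{326}} = \frac{326}{327}$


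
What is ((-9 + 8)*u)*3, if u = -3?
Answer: 9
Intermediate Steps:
((-9 + 8)*u)*3 = ((-9 + 8)*(-3))*3 = -1*(-3)*3 = 3*3 = 9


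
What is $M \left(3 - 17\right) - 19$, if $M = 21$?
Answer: $-313$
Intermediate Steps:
$M \left(3 - 17\right) - 19 = 21 \left(3 - 17\right) - 19 = 21 \left(-14\right) - 19 = -294 - 19 = -313$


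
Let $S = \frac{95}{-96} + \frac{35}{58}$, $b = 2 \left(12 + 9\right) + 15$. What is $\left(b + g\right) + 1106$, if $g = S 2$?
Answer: $\frac{1617821}{1392} \approx 1162.2$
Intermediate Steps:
$b = 57$ ($b = 2 \cdot 21 + 15 = 42 + 15 = 57$)
$S = - \frac{1075}{2784}$ ($S = 95 \left(- \frac{1}{96}\right) + 35 \cdot \frac{1}{58} = - \frac{95}{96} + \frac{35}{58} = - \frac{1075}{2784} \approx -0.38614$)
$g = - \frac{1075}{1392}$ ($g = \left(- \frac{1075}{2784}\right) 2 = - \frac{1075}{1392} \approx -0.77227$)
$\left(b + g\right) + 1106 = \left(57 - \frac{1075}{1392}\right) + 1106 = \frac{78269}{1392} + 1106 = \frac{1617821}{1392}$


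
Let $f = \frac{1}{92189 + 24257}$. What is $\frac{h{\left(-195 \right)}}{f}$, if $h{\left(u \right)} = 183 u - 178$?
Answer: $-4176102898$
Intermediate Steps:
$h{\left(u \right)} = -178 + 183 u$
$f = \frac{1}{116446} \approx 8.5877 \cdot 10^{-6}$
$\frac{h{\left(-195 \right)}}{f} = \left(-178 + 183 \left(-195\right)\right) \frac{1}{\frac{1}{116446}} = \left(-178 - 35685\right) 116446 = \left(-35863\right) 116446 = -4176102898$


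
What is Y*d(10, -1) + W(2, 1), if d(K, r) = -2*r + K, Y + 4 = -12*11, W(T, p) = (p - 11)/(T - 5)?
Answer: -4886/3 ≈ -1628.7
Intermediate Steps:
W(T, p) = (-11 + p)/(-5 + T)
Y = -136 (Y = -4 - 12*11 = -4 - 132 = -136)
d(K, r) = K - 2*r
Y*d(10, -1) + W(2, 1) = -136*(10 - 2*(-1)) + (-11 + 1)/(-5 + 2) = -136*(10 + 2) - 10/(-3) = -136*12 - ⅓*(-10) = -1632 + 10/3 = -4886/3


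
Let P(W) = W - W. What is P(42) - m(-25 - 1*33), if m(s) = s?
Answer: 58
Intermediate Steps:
P(W) = 0
P(42) - m(-25 - 1*33) = 0 - (-25 - 1*33) = 0 - (-25 - 33) = 0 - 1*(-58) = 0 + 58 = 58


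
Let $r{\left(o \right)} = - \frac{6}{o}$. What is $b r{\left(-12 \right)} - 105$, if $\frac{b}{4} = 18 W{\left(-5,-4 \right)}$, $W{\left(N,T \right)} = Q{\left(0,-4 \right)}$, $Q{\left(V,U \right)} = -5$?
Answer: $-285$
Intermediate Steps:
$W{\left(N,T \right)} = -5$
$b = -360$ ($b = 4 \cdot 18 \left(-5\right) = 4 \left(-90\right) = -360$)
$b r{\left(-12 \right)} - 105 = - 360 \left(- \frac{6}{-12}\right) - 105 = - 360 \left(\left(-6\right) \left(- \frac{1}{12}\right)\right) - 105 = \left(-360\right) \frac{1}{2} - 105 = -180 - 105 = -285$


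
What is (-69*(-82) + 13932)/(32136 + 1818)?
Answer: 3265/5659 ≈ 0.57696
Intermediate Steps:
(-69*(-82) + 13932)/(32136 + 1818) = (5658 + 13932)/33954 = 19590*(1/33954) = 3265/5659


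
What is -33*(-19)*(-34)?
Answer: -21318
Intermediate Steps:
-33*(-19)*(-34) = 627*(-34) = -21318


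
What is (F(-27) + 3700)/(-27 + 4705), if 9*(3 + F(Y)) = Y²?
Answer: 1889/2339 ≈ 0.80761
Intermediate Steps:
F(Y) = -3 + Y²/9
(F(-27) + 3700)/(-27 + 4705) = ((-3 + (⅑)*(-27)²) + 3700)/(-27 + 4705) = ((-3 + (⅑)*729) + 3700)/4678 = ((-3 + 81) + 3700)*(1/4678) = (78 + 3700)*(1/4678) = 3778*(1/4678) = 1889/2339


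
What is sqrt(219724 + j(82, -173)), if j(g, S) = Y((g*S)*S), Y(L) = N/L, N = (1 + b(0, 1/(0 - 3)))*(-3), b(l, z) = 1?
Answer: 7*sqrt(225601164097)/7093 ≈ 468.75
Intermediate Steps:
N = -6 (N = (1 + 1)*(-3) = 2*(-3) = -6)
Y(L) = -6/L
j(g, S) = -6/(S**2*g) (j(g, S) = -6*1/(S**2*g) = -6/(S**2*g))
sqrt(219724 + j(82, -173)) = sqrt(219724 - 6/((-173)**2*82)) = sqrt(219724 - 6*1/29929*1/82) = sqrt(219724 - 3/1227089) = sqrt(269620903433/1227089) = 7*sqrt(225601164097)/7093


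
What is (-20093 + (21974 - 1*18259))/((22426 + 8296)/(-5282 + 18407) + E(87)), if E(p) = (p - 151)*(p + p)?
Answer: 107480625/73064639 ≈ 1.4710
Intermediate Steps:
E(p) = 2*p*(-151 + p) (E(p) = (-151 + p)*(2*p) = 2*p*(-151 + p))
(-20093 + (21974 - 1*18259))/((22426 + 8296)/(-5282 + 18407) + E(87)) = (-20093 + (21974 - 1*18259))/((22426 + 8296)/(-5282 + 18407) + 2*87*(-151 + 87)) = (-20093 + (21974 - 18259))/(30722/13125 + 2*87*(-64)) = (-20093 + 3715)/(30722*(1/13125) - 11136) = -16378/(30722/13125 - 11136) = -16378/(-146129278/13125) = -16378*(-13125/146129278) = 107480625/73064639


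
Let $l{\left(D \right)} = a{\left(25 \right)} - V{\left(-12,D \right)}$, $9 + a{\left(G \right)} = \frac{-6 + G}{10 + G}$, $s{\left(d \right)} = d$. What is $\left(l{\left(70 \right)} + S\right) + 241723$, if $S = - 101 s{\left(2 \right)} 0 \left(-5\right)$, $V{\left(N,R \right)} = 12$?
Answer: $\frac{8459589}{35} \approx 2.417 \cdot 10^{5}$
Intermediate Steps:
$a{\left(G \right)} = -9 + \frac{-6 + G}{10 + G}$
$S = 0$ ($S = \left(-101\right) 2 \cdot 0 \left(-5\right) = \left(-202\right) 0 = 0$)
$l{\left(D \right)} = - \frac{716}{35}$ ($l{\left(D \right)} = \frac{8 \left(-12 - 25\right)}{10 + 25} - 12 = \frac{8 \left(-12 - 25\right)}{35} - 12 = 8 \cdot \frac{1}{35} \left(-37\right) - 12 = - \frac{296}{35} - 12 = - \frac{716}{35}$)
$\left(l{\left(70 \right)} + S\right) + 241723 = \left(- \frac{716}{35} + 0\right) + 241723 = - \frac{716}{35} + 241723 = \frac{8459589}{35}$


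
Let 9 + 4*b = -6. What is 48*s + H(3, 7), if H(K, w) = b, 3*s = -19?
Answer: -1231/4 ≈ -307.75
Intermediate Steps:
b = -15/4 (b = -9/4 + (1/4)*(-6) = -9/4 - 3/2 = -15/4 ≈ -3.7500)
s = -19/3 (s = (1/3)*(-19) = -19/3 ≈ -6.3333)
H(K, w) = -15/4
48*s + H(3, 7) = 48*(-19/3) - 15/4 = -304 - 15/4 = -1231/4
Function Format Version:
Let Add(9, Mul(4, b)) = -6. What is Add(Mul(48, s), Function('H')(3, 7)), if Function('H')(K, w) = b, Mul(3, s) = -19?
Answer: Rational(-1231, 4) ≈ -307.75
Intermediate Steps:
b = Rational(-15, 4) (b = Add(Rational(-9, 4), Mul(Rational(1, 4), -6)) = Add(Rational(-9, 4), Rational(-3, 2)) = Rational(-15, 4) ≈ -3.7500)
s = Rational(-19, 3) (s = Mul(Rational(1, 3), -19) = Rational(-19, 3) ≈ -6.3333)
Function('H')(K, w) = Rational(-15, 4)
Add(Mul(48, s), Function('H')(3, 7)) = Add(Mul(48, Rational(-19, 3)), Rational(-15, 4)) = Add(-304, Rational(-15, 4)) = Rational(-1231, 4)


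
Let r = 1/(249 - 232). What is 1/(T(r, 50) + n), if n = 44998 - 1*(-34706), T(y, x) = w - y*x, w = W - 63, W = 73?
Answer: 17/1355088 ≈ 1.2545e-5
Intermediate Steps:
w = 10 (w = 73 - 63 = 10)
r = 1/17 ≈ 0.058824
T(y, x) = 10 - x*y (T(y, x) = 10 - y*x = 10 - x*y)
n = 79704 (n = 44998 + 34706 = 79704)
1/(T(r, 50) + n) = 1/((10 - 1*50*1/17) + 79704) = 1/((10 - 50/17) + 79704) = 1/(120/17 + 79704) = 1/(1355088/17) = 17/1355088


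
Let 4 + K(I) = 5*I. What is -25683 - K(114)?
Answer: -26249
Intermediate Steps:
K(I) = -4 + 5*I
-25683 - K(114) = -25683 - (-4 + 5*114) = -25683 - (-4 + 570) = -25683 - 1*566 = -25683 - 566 = -26249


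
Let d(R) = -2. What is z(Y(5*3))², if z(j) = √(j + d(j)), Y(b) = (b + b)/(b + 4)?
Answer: -8/19 ≈ -0.42105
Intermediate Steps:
Y(b) = 2*b/(4 + b) (Y(b) = (2*b)/(4 + b) = 2*b/(4 + b))
z(j) = √(-2 + j) (z(j) = √(j - 2) = √(-2 + j))
z(Y(5*3))² = (√(-2 + 2*(5*3)/(4 + 5*3)))² = (√(-2 + 2*15/(4 + 15)))² = (√(-2 + 2*15/19))² = (√(-2 + 2*15*(1/19)))² = (√(-2 + 30/19))² = (√(-8/19))² = (2*I*√38/19)² = -8/19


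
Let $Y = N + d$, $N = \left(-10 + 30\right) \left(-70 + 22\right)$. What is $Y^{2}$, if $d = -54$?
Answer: $1028196$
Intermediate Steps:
$N = -960$ ($N = 20 \left(-48\right) = -960$)
$Y = -1014$ ($Y = -960 - 54 = -1014$)
$Y^{2} = \left(-1014\right)^{2} = 1028196$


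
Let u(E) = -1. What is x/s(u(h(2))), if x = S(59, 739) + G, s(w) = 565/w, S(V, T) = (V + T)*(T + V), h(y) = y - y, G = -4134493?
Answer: 30953/5 ≈ 6190.6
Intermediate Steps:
h(y) = 0
S(V, T) = (T + V)² (S(V, T) = (T + V)*(T + V) = (T + V)²)
x = -3497689 (x = (739 + 59)² - 4134493 = 798² - 4134493 = 636804 - 4134493 = -3497689)
x/s(u(h(2))) = -3497689/(565/(-1)) = -3497689/(565*(-1)) = -3497689/(-565) = -3497689*(-1/565) = 30953/5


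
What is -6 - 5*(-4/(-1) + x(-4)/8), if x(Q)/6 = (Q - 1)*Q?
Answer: -101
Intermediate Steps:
x(Q) = 6*Q*(-1 + Q) (x(Q) = 6*((Q - 1)*Q) = 6*((-1 + Q)*Q) = 6*(Q*(-1 + Q)) = 6*Q*(-1 + Q))
-6 - 5*(-4/(-1) + x(-4)/8) = -6 - 5*(-4/(-1) + (6*(-4)*(-1 - 4))/8) = -6 - 5*(-4*(-1) + (6*(-4)*(-5))*(⅛)) = -6 - 5*(4 + 120*(⅛)) = -6 - 5*(4 + 15) = -6 - 5*19 = -6 - 95 = -101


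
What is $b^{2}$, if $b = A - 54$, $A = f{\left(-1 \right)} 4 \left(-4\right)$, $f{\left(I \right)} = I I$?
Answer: $4900$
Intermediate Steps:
$f{\left(I \right)} = I^{2}$
$A = -16$ ($A = \left(-1\right)^{2} \cdot 4 \left(-4\right) = 1 \cdot 4 \left(-4\right) = 4 \left(-4\right) = -16$)
$b = -70$ ($b = -16 - 54 = -70$)
$b^{2} = \left(-70\right)^{2} = 4900$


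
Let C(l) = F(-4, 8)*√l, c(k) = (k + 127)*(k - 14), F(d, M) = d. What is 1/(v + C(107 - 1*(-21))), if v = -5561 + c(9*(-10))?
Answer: -9409/88527233 + 32*√2/88527233 ≈ -0.00010577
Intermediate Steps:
c(k) = (-14 + k)*(127 + k) (c(k) = (127 + k)*(-14 + k) = (-14 + k)*(127 + k))
C(l) = -4*√l
v = -9409 (v = -5561 + (-1778 + (9*(-10))² + 113*(9*(-10))) = -5561 + (-1778 + (-90)² + 113*(-90)) = -5561 + (-1778 + 8100 - 10170) = -5561 - 3848 = -9409)
1/(v + C(107 - 1*(-21))) = 1/(-9409 - 4*√(107 - 1*(-21))) = 1/(-9409 - 4*√(107 + 21)) = 1/(-9409 - 32*√2)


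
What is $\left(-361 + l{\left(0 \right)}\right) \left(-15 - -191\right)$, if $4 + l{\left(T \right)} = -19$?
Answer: $-67584$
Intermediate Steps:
$l{\left(T \right)} = -23$ ($l{\left(T \right)} = -4 - 19 = -23$)
$\left(-361 + l{\left(0 \right)}\right) \left(-15 - -191\right) = \left(-361 - 23\right) \left(-15 - -191\right) = - 384 \left(-15 + 191\right) = \left(-384\right) 176 = -67584$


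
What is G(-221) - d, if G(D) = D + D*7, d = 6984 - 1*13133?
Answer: 4381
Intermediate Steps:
d = -6149 (d = 6984 - 13133 = -6149)
G(D) = 8*D (G(D) = D + 7*D = 8*D)
G(-221) - d = 8*(-221) - 1*(-6149) = -1768 + 6149 = 4381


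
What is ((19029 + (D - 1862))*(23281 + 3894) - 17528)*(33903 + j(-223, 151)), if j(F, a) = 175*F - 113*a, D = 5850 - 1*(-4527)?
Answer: -16605265558320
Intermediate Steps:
D = 10377 (D = 5850 + 4527 = 10377)
j(F, a) = -113*a + 175*F
((19029 + (D - 1862))*(23281 + 3894) - 17528)*(33903 + j(-223, 151)) = ((19029 + (10377 - 1862))*(23281 + 3894) - 17528)*(33903 + (-113*151 + 175*(-223))) = ((19029 + 8515)*27175 - 17528)*(33903 + (-17063 - 39025)) = (27544*27175 - 17528)*(33903 - 56088) = (748508200 - 17528)*(-22185) = 748490672*(-22185) = -16605265558320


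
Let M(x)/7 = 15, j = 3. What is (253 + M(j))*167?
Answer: 59786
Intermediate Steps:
M(x) = 105 (M(x) = 7*15 = 105)
(253 + M(j))*167 = (253 + 105)*167 = 358*167 = 59786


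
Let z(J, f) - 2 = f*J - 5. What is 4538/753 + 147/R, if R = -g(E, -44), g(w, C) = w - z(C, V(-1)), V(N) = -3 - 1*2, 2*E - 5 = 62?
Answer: 1886828/276351 ≈ 6.8277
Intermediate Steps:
E = 67/2 (E = 5/2 + (1/2)*62 = 5/2 + 31 = 67/2 ≈ 33.500)
V(N) = -5 (V(N) = -3 - 2 = -5)
z(J, f) = -3 + J*f (z(J, f) = 2 + (f*J - 5) = 2 + (J*f - 5) = 2 + (-5 + J*f) = -3 + J*f)
g(w, C) = 3 + w + 5*C (g(w, C) = w - (-3 + C*(-5)) = w - (-3 - 5*C) = w + (3 + 5*C) = 3 + w + 5*C)
R = 367/2 (R = -(3 + 67/2 + 5*(-44)) = -(3 + 67/2 - 220) = -1*(-367/2) = 367/2 ≈ 183.50)
4538/753 + 147/R = 4538/753 + 147/(367/2) = 4538*(1/753) + 147*(2/367) = 4538/753 + 294/367 = 1886828/276351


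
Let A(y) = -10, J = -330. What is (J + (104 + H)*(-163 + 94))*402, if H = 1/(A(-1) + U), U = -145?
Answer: -467671122/155 ≈ -3.0172e+6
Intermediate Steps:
H = -1/155 (H = 1/(-10 - 145) = 1/(-155) = -1/155 ≈ -0.0064516)
(J + (104 + H)*(-163 + 94))*402 = (-330 + (104 - 1/155)*(-163 + 94))*402 = (-330 + (16119/155)*(-69))*402 = (-330 - 1112211/155)*402 = -1163361/155*402 = -467671122/155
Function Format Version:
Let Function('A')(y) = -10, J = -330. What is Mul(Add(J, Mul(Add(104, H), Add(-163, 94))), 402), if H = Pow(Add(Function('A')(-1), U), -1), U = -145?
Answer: Rational(-467671122, 155) ≈ -3.0172e+6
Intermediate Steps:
H = Rational(-1, 155) (H = Pow(Add(-10, -145), -1) = Pow(-155, -1) = Rational(-1, 155) ≈ -0.0064516)
Mul(Add(J, Mul(Add(104, H), Add(-163, 94))), 402) = Mul(Add(-330, Mul(Add(104, Rational(-1, 155)), Add(-163, 94))), 402) = Mul(Add(-330, Mul(Rational(16119, 155), -69)), 402) = Mul(Add(-330, Rational(-1112211, 155)), 402) = Mul(Rational(-1163361, 155), 402) = Rational(-467671122, 155)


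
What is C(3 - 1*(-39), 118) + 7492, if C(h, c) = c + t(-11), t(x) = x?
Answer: 7599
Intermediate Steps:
C(h, c) = -11 + c (C(h, c) = c - 11 = -11 + c)
C(3 - 1*(-39), 118) + 7492 = (-11 + 118) + 7492 = 107 + 7492 = 7599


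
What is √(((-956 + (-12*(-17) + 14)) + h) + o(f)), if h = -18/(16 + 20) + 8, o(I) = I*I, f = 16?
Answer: I*√1898/2 ≈ 21.783*I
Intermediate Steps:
o(I) = I²
h = 15/2 (h = -18/36 + 8 = (1/36)*(-18) + 8 = -½ + 8 = 15/2 ≈ 7.5000)
√(((-956 + (-12*(-17) + 14)) + h) + o(f)) = √(((-956 + (-12*(-17) + 14)) + 15/2) + 16²) = √(((-956 + (204 + 14)) + 15/2) + 256) = √(((-956 + 218) + 15/2) + 256) = √((-738 + 15/2) + 256) = √(-1461/2 + 256) = √(-949/2) = I*√1898/2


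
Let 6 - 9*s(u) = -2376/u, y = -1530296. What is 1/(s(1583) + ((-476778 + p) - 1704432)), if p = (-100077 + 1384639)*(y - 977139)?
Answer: -4749/15296329065576362 ≈ -3.1047e-13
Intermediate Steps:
p = -3220955718470 (p = (-100077 + 1384639)*(-1530296 - 977139) = 1284562*(-2507435) = -3220955718470)
s(u) = ⅔ + 264/u (s(u) = ⅔ - (-264)/u = ⅔ + 264/u)
1/(s(1583) + ((-476778 + p) - 1704432)) = 1/((⅔ + 264/1583) + ((-476778 - 3220955718470) - 1704432)) = 1/((⅔ + 264*(1/1583)) + (-3220956195248 - 1704432)) = 1/((⅔ + 264/1583) - 3220957899680) = 1/(3958/4749 - 3220957899680) = 1/(-15296329065576362/4749) = -4749/15296329065576362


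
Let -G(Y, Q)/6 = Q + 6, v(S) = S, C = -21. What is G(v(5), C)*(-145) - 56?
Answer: -13106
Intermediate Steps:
G(Y, Q) = -36 - 6*Q (G(Y, Q) = -6*(Q + 6) = -6*(6 + Q) = -36 - 6*Q)
G(v(5), C)*(-145) - 56 = (-36 - 6*(-21))*(-145) - 56 = (-36 + 126)*(-145) - 56 = 90*(-145) - 56 = -13050 - 56 = -13106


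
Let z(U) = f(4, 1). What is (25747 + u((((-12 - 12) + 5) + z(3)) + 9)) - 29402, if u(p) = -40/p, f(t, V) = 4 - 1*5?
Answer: -40165/11 ≈ -3651.4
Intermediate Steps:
f(t, V) = -1 (f(t, V) = 4 - 5 = -1)
z(U) = -1
(25747 + u((((-12 - 12) + 5) + z(3)) + 9)) - 29402 = (25747 - 40/((((-12 - 12) + 5) - 1) + 9)) - 29402 = (25747 - 40/(((-24 + 5) - 1) + 9)) - 29402 = (25747 - 40/((-19 - 1) + 9)) - 29402 = (25747 - 40/(-20 + 9)) - 29402 = (25747 - 40/(-11)) - 29402 = (25747 - 40*(-1/11)) - 29402 = (25747 + 40/11) - 29402 = 283257/11 - 29402 = -40165/11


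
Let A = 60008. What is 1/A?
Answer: 1/60008 ≈ 1.6664e-5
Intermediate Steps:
1/A = 1/60008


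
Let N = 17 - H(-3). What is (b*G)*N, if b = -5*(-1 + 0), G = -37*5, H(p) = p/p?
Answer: -14800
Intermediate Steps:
H(p) = 1
G = -185
N = 16 (N = 17 - 1*1 = 17 - 1 = 16)
b = 5 (b = -5*(-1) = 5)
(b*G)*N = (5*(-185))*16 = -925*16 = -14800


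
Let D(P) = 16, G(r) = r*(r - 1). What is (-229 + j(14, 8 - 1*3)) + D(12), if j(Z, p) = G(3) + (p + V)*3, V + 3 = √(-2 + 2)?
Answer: -201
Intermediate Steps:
V = -3 (V = -3 + √(-2 + 2) = -3 + √0 = -3 + 0 = -3)
G(r) = r*(-1 + r)
j(Z, p) = -3 + 3*p (j(Z, p) = 3*(-1 + 3) + (p - 3)*3 = 3*2 + (-3 + p)*3 = 6 + (-9 + 3*p) = -3 + 3*p)
(-229 + j(14, 8 - 1*3)) + D(12) = (-229 + (-3 + 3*(8 - 1*3))) + 16 = (-229 + (-3 + 3*(8 - 3))) + 16 = (-229 + (-3 + 3*5)) + 16 = (-229 + (-3 + 15)) + 16 = (-229 + 12) + 16 = -217 + 16 = -201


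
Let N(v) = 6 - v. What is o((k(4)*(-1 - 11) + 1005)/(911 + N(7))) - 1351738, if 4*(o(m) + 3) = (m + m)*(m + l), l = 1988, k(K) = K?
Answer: -2237021238791/1656200 ≈ -1.3507e+6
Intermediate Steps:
o(m) = -3 + m*(1988 + m)/2 (o(m) = -3 + ((m + m)*(m + 1988))/4 = -3 + ((2*m)*(1988 + m))/4 = -3 + (2*m*(1988 + m))/4 = -3 + m*(1988 + m)/2)
o((k(4)*(-1 - 11) + 1005)/(911 + N(7))) - 1351738 = (-3 + ((4*(-1 - 11) + 1005)/(911 + (6 - 1*7)))²/2 + 994*((4*(-1 - 11) + 1005)/(911 + (6 - 1*7)))) - 1351738 = (-3 + ((4*(-12) + 1005)/(911 + (6 - 7)))²/2 + 994*((4*(-12) + 1005)/(911 + (6 - 7)))) - 1351738 = (-3 + ((-48 + 1005)/(911 - 1))²/2 + 994*((-48 + 1005)/(911 - 1))) - 1351738 = (-3 + (957/910)²/2 + 994*(957/910)) - 1351738 = (-3 + (½)*(915849/828100) + 67947/65) - 1351738 = (-3 + 915849/1656200 + 67947/65) - 1351738 = 1727236809/1656200 - 1351738 = -2237021238791/1656200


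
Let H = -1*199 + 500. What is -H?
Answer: -301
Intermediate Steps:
H = 301 (H = -199 + 500 = 301)
-H = -1*301 = -301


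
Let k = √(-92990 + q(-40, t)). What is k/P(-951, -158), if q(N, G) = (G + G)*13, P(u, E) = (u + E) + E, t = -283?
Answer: -2*I*√25087/1267 ≈ -0.25002*I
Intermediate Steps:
P(u, E) = u + 2*E (P(u, E) = (E + u) + E = u + 2*E)
q(N, G) = 26*G (q(N, G) = (2*G)*13 = 26*G)
k = 2*I*√25087 (k = √(-92990 + 26*(-283)) = √(-92990 - 7358) = √(-100348) = 2*I*√25087 ≈ 316.78*I)
k/P(-951, -158) = (2*I*√25087)/(-951 + 2*(-158)) = (2*I*√25087)/(-951 - 316) = (2*I*√25087)/(-1267) = (2*I*√25087)*(-1/1267) = -2*I*√25087/1267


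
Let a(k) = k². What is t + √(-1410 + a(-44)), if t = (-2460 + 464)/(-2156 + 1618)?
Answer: 998/269 + √526 ≈ 26.645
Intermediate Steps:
t = 998/269 (t = -1996/(-538) = -1996*(-1/538) = 998/269 ≈ 3.7100)
t + √(-1410 + a(-44)) = 998/269 + √(-1410 + (-44)²) = 998/269 + √(-1410 + 1936) = 998/269 + √526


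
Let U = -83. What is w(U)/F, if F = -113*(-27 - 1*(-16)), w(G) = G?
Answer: -83/1243 ≈ -0.066774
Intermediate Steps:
F = 1243 (F = -113*(-27 + 16) = -113*(-11) = 1243)
w(U)/F = -83/1243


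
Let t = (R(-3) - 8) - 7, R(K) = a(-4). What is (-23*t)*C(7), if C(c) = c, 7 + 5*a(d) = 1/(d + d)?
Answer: 105777/40 ≈ 2644.4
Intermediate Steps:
a(d) = -7/5 + 1/(10*d) (a(d) = -7/5 + 1/(5*(d + d)) = -7/5 + 1/(5*((2*d))) = -7/5 + (1/(2*d))/5 = -7/5 + 1/(10*d))
R(K) = -57/40 (R(K) = (⅒)*(1 - 14*(-4))/(-4) = (⅒)*(-¼)*(1 + 56) = (⅒)*(-¼)*57 = -57/40)
t = -657/40 (t = (-57/40 - 8) - 7 = -377/40 - 7 = -657/40 ≈ -16.425)
(-23*t)*C(7) = -23*(-657/40)*7 = (15111/40)*7 = 105777/40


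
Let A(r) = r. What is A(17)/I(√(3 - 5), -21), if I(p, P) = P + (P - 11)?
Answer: -17/53 ≈ -0.32075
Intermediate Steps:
I(p, P) = -11 + 2*P (I(p, P) = P + (-11 + P) = -11 + 2*P)
A(17)/I(√(3 - 5), -21) = 17/(-11 + 2*(-21)) = 17/(-11 - 42) = 17/(-53) = 17*(-1/53) = -17/53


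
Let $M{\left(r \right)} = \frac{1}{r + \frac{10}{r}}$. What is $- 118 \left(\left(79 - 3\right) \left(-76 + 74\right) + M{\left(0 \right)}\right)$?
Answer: $17936$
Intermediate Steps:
$- 118 \left(\left(79 - 3\right) \left(-76 + 74\right) + M{\left(0 \right)}\right) = - 118 \left(\left(79 - 3\right) \left(-76 + 74\right) + \frac{0}{10 + 0^{2}}\right) = - 118 \left(76 \left(-2\right) + \frac{0}{10 + 0}\right) = - 118 \left(-152 + \frac{0}{10}\right) = - 118 \left(-152 + 0 \cdot \frac{1}{10}\right) = - 118 \left(-152 + 0\right) = \left(-118\right) \left(-152\right) = 17936$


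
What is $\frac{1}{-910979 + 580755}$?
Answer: $- \frac{1}{330224} \approx -3.0282 \cdot 10^{-6}$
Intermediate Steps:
$\frac{1}{-910979 + 580755} = \frac{1}{-330224} = - \frac{1}{330224}$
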